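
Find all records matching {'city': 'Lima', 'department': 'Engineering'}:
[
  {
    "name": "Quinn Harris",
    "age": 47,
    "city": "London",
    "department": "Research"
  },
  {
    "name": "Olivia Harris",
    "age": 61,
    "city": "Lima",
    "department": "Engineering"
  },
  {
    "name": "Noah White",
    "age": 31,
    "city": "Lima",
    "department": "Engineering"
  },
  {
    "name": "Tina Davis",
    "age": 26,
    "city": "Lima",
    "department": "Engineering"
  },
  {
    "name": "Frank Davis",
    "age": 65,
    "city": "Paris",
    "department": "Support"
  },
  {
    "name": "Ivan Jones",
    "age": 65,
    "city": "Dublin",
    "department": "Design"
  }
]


Search criteria: {'city': 'Lima', 'department': 'Engineering'}

Checking 6 records:
  Quinn Harris: {city: London, department: Research}
  Olivia Harris: {city: Lima, department: Engineering} <-- MATCH
  Noah White: {city: Lima, department: Engineering} <-- MATCH
  Tina Davis: {city: Lima, department: Engineering} <-- MATCH
  Frank Davis: {city: Paris, department: Support}
  Ivan Jones: {city: Dublin, department: Design}

Matches: ["Olivia Harris", "Noah White", "Tina Davis"]

["Olivia Harris", "Noah White", "Tina Davis"]


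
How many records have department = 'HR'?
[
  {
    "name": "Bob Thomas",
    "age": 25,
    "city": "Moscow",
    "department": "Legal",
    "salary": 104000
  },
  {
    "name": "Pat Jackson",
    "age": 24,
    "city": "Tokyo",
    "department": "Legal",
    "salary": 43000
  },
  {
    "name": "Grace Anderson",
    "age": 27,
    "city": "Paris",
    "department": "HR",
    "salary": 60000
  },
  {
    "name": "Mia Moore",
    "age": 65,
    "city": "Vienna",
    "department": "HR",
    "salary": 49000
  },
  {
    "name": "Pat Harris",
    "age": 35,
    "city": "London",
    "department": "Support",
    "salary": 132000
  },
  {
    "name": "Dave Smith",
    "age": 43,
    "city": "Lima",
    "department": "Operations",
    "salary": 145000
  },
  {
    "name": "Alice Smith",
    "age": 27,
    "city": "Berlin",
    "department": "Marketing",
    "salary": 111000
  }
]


Data: 7 records
Condition: department = 'HR'

Checking each record:
  Bob Thomas: Legal
  Pat Jackson: Legal
  Grace Anderson: HR MATCH
  Mia Moore: HR MATCH
  Pat Harris: Support
  Dave Smith: Operations
  Alice Smith: Marketing

Count: 2

2


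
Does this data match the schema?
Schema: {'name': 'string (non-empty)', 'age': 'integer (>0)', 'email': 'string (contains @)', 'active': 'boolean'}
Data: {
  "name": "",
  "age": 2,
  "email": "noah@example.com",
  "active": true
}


Validating each field against schema:
  name: FAIL ("" is an empty string)
  age: OK (positive integer)
  email: OK (string with @)
  active: OK (boolean)

Result: INVALID (1 error: name)

INVALID (1 error: name)


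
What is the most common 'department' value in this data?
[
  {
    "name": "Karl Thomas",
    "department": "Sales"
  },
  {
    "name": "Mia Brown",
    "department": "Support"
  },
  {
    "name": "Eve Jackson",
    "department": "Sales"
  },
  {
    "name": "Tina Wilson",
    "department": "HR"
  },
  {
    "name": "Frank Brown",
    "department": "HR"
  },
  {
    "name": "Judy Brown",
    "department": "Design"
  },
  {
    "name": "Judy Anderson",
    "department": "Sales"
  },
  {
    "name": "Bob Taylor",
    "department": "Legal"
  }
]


Counting 'department' values across 8 records:

  Sales: 3 ###
  HR: 2 ##
  Support: 1 #
  Design: 1 #
  Legal: 1 #

Most common: Sales (3 times)

Sales (3 times)


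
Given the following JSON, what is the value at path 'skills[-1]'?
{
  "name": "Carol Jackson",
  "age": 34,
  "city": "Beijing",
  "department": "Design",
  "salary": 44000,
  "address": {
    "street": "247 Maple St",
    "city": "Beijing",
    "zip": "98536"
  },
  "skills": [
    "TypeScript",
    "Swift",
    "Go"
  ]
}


Query: skills[-1]
Path: skills -> last element
Value: Go

Go


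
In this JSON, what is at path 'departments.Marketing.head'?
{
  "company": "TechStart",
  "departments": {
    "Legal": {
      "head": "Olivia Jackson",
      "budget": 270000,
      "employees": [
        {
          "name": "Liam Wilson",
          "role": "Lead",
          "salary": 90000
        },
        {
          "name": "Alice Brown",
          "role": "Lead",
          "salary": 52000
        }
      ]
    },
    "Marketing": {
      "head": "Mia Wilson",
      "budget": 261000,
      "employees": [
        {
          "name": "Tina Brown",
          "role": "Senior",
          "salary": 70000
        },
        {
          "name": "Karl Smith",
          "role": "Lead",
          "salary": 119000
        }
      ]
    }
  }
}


Path: departments.Marketing.head

Navigate:
  -> departments
  -> Marketing
  -> head = 'Mia Wilson'

Mia Wilson


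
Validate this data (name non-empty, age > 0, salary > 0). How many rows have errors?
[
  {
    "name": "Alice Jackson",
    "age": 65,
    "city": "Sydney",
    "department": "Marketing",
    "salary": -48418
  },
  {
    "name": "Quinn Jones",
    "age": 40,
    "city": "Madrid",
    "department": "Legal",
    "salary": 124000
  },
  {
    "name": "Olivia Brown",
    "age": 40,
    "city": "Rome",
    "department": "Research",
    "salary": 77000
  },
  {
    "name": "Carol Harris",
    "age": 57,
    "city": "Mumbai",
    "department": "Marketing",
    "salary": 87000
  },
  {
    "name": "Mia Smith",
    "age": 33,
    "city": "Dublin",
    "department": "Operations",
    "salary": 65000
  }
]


Validating 5 records:
Rules: name non-empty, age > 0, salary > 0

  Row 1 (Alice Jackson): negative salary: -48418
  Row 2 (Quinn Jones): OK
  Row 3 (Olivia Brown): OK
  Row 4 (Carol Harris): OK
  Row 5 (Mia Smith): OK

Total errors: 1

1 errors


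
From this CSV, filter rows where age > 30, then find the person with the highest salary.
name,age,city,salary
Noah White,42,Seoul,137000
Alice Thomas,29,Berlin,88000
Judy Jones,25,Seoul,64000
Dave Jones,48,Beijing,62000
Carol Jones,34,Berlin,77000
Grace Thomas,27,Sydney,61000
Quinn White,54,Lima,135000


Filter: age > 30
Sort by: salary (descending)

Filtered records (4):
  Noah White, age 42, salary $137000
  Quinn White, age 54, salary $135000
  Carol Jones, age 34, salary $77000
  Dave Jones, age 48, salary $62000

Highest salary: Noah White ($137000)

Noah White


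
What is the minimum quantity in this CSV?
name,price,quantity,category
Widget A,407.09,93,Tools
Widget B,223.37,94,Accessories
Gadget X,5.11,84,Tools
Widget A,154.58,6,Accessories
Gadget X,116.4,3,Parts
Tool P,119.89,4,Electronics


Computing minimum quantity:
Values: [93, 94, 84, 6, 3, 4]
Min = 3

3


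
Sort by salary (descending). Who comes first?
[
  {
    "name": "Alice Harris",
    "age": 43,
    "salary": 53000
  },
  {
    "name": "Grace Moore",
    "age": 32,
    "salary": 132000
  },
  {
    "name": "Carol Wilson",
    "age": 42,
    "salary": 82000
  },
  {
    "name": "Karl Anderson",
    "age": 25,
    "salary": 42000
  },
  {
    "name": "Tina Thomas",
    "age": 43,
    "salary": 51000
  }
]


Sort by: salary (descending)

Sorted order:
  1. Grace Moore (salary = 132000)
  2. Carol Wilson (salary = 82000)
  3. Alice Harris (salary = 53000)
  4. Tina Thomas (salary = 51000)
  5. Karl Anderson (salary = 42000)

First: Grace Moore

Grace Moore


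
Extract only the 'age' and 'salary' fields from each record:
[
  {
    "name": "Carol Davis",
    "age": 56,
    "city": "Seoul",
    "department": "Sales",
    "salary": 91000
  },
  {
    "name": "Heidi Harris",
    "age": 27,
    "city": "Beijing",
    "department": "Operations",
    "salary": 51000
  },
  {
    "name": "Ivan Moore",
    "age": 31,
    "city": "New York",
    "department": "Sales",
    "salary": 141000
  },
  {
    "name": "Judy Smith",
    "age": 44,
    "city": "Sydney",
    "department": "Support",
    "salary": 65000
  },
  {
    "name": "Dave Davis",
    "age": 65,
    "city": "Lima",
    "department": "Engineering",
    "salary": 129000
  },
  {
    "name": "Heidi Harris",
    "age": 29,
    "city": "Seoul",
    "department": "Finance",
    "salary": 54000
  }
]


Original: 6 records with fields: name, age, city, department, salary
Keep: ['age', 'salary']
Drop: ['name', 'city', 'department']
Result: 6 records, 2 fields each

[
  {
    "age": 56,
    "salary": 91000
  },
  {
    "age": 27,
    "salary": 51000
  },
  {
    "age": 31,
    "salary": 141000
  },
  {
    "age": 44,
    "salary": 65000
  },
  {
    "age": 65,
    "salary": 129000
  },
  {
    "age": 29,
    "salary": 54000
  }
]


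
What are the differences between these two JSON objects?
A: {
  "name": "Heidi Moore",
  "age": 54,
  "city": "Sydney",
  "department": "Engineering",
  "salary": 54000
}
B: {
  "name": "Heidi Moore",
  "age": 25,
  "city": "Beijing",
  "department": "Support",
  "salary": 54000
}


Comparing each field (in key order):
  name: same
  age: DIFFERENT
  city: DIFFERENT
  department: DIFFERENT
  salary: same
Differences:
  age: 54 -> 25
  city: Sydney -> Beijing
  department: Engineering -> Support

3 field(s) changed

3 changes: age, city, department


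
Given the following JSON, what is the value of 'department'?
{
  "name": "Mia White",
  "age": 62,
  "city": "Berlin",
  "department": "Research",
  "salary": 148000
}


Looking up field 'department'
Value: Research

Research


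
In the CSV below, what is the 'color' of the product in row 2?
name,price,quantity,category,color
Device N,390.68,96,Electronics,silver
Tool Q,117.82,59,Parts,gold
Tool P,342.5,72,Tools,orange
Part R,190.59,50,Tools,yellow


Query: Row 2 ('Tool Q'), column 'color'
Value: gold

gold


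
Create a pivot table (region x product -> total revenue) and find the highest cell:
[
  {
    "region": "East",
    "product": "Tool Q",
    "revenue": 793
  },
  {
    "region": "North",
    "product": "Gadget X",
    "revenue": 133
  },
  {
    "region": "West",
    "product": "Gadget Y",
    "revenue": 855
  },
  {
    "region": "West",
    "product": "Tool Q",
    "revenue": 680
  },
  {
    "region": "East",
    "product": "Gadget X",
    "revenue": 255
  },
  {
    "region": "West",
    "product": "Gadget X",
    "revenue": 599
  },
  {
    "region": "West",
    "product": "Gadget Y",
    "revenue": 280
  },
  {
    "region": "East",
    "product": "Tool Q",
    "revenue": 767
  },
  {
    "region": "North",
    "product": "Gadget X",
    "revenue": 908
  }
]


Pivot: region (rows) x product (columns) -> total revenue

     Gadget X      Gadget Y      Tool Q      
East           255             0          1560  
North         1041             0             0  
West           599          1135           680  

Highest: East / Tool Q = $1560

East / Tool Q = $1560


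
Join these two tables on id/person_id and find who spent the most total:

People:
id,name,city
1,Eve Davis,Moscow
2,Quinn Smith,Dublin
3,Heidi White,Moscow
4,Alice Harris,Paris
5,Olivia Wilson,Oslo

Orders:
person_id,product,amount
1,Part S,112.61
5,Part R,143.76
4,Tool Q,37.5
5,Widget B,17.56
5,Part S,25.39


Join on: people.id = orders.person_id

Joined rows:
  Eve Davis (Moscow) bought Part S for $112.61
  Olivia Wilson (Oslo) bought Part R for $143.76
  Alice Harris (Paris) bought Tool Q for $37.5
  Olivia Wilson (Oslo) bought Widget B for $17.56
  Olivia Wilson (Oslo) bought Part S for $25.39

Total per person:
  Olivia Wilson: $186.71
  Eve Davis: $112.61
  Alice Harris: $37.50

Top spender: Olivia Wilson ($186.71)

Olivia Wilson ($186.71)


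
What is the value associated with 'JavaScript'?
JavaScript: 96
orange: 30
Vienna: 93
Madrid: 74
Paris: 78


Looking up key 'JavaScript'
Value: 96

96


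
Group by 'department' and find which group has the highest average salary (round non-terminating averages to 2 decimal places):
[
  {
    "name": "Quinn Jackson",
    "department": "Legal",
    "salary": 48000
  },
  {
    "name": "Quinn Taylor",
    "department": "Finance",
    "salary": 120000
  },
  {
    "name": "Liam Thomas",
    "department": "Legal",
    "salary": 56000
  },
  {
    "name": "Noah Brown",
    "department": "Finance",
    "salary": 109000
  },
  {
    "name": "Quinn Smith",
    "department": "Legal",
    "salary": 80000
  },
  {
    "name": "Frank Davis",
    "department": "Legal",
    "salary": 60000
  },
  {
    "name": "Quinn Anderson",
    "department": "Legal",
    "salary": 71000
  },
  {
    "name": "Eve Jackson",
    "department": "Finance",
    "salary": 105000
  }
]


Group by: department

Groups:
  Finance: 3 people, avg salary = 334000/3 ≈ $111333.33
  Legal: 5 people, avg salary = 315000/5 = $63000

Highest average salary: Finance (≈$111333.33)

Finance (≈$111333.33)


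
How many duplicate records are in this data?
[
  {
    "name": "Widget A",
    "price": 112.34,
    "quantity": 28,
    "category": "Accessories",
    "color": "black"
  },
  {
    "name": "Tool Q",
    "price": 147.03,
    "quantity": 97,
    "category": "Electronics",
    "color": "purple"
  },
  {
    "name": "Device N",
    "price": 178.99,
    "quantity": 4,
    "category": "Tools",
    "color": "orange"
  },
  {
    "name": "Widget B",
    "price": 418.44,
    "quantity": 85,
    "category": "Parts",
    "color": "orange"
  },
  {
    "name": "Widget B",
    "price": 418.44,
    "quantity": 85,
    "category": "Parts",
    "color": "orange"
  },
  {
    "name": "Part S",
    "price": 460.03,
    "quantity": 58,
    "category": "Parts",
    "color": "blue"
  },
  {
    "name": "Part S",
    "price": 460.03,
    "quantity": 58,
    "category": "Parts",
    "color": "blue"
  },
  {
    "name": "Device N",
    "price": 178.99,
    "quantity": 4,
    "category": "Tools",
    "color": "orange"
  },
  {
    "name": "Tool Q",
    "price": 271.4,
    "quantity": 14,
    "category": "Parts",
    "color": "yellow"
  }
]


Checking 9 records for duplicates:

  Row 1: Widget A ($112.34, qty 28)
  Row 2: Tool Q ($147.03, qty 97)
  Row 3: Device N ($178.99, qty 4)
  Row 4: Widget B ($418.44, qty 85)
  Row 5: Widget B ($418.44, qty 85) <-- DUPLICATE
  Row 6: Part S ($460.03, qty 58)
  Row 7: Part S ($460.03, qty 58) <-- DUPLICATE
  Row 8: Device N ($178.99, qty 4) <-- DUPLICATE
  Row 9: Tool Q ($271.4, qty 14)

Duplicates found: 3
Unique records: 6

3 duplicates, 6 unique


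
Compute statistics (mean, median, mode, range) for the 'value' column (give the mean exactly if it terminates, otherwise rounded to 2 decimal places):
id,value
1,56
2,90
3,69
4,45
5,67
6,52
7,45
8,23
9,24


Data: [56, 90, 69, 45, 67, 52, 45, 23, 24]
Count: 9
Sum: 471
Mean: 471/9 ≈ 52.33 (rounded to 2 decimal places)
Sorted: [23, 24, 45, 45, 52, 56, 67, 69, 90]
Median: 52.0
Mode: 45 (2 times)
Range: 90 - 23 = 67
Min: 23, Max: 90

mean≈52.33, median=52.0, mode=45, range=67


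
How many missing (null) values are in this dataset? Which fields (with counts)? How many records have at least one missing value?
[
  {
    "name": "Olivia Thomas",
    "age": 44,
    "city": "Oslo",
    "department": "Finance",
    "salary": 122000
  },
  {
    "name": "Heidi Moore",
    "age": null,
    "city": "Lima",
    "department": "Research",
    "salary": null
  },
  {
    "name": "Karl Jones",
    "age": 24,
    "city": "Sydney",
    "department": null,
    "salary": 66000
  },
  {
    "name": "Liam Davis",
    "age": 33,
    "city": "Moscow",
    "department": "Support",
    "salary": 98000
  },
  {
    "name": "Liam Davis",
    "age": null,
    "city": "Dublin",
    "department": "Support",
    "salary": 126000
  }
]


Checking for missing (null) values in 5 records:

  Olivia Thomas: complete
  Heidi Moore: age, salary
  Karl Jones: department
  Liam Davis: complete
  Liam Davis: age

Per field:
  name: 0 missing
  age: 2 missing
  city: 0 missing
  department: 1 missing
  salary: 1 missing

Total missing values: 4
Records with any missing: 3

4 missing values (age: 2, department: 1, salary: 1); 3 incomplete records


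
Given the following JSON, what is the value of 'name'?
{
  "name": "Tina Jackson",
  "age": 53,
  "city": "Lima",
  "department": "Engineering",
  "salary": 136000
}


Looking up field 'name'
Value: Tina Jackson

Tina Jackson


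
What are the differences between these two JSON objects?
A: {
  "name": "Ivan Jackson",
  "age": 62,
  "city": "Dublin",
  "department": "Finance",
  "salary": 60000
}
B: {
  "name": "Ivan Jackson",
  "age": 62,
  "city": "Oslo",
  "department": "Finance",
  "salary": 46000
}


Comparing each field (in key order):
  name: same
  age: same
  city: DIFFERENT
  department: same
  salary: DIFFERENT
Differences:
  city: Dublin -> Oslo
  salary: 60000 -> 46000

2 field(s) changed

2 changes: city, salary


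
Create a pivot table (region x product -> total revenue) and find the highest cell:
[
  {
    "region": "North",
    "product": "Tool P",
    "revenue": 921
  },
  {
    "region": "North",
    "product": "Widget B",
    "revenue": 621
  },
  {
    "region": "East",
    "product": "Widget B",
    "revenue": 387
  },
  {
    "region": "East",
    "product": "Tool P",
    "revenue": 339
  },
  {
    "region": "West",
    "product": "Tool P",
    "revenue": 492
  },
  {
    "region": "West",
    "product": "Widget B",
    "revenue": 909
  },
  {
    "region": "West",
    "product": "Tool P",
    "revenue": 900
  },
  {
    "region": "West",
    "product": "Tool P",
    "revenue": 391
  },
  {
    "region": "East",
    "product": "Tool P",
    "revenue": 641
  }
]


Pivot: region (rows) x product (columns) -> total revenue

     Tool P        Widget B    
East           980           387  
North          921           621  
West          1783           909  

Highest: West / Tool P = $1783

West / Tool P = $1783


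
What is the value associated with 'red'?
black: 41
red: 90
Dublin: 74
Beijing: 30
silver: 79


Looking up key 'red'
Value: 90

90


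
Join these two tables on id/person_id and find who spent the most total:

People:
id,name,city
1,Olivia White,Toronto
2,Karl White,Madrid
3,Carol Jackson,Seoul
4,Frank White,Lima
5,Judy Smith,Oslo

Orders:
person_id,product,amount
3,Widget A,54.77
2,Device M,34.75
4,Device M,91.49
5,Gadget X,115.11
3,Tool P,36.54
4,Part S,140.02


Join on: people.id = orders.person_id

Joined rows:
  Carol Jackson (Seoul) bought Widget A for $54.77
  Karl White (Madrid) bought Device M for $34.75
  Frank White (Lima) bought Device M for $91.49
  Judy Smith (Oslo) bought Gadget X for $115.11
  Carol Jackson (Seoul) bought Tool P for $36.54
  Frank White (Lima) bought Part S for $140.02

Total per person:
  Frank White: $231.51
  Judy Smith: $115.11
  Carol Jackson: $91.31
  Karl White: $34.75

Top spender: Frank White ($231.51)

Frank White ($231.51)


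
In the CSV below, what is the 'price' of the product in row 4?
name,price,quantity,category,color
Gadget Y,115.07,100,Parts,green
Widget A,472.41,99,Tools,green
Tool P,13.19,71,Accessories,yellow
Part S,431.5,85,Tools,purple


Query: Row 4 ('Part S'), column 'price'
Value: 431.5

431.5


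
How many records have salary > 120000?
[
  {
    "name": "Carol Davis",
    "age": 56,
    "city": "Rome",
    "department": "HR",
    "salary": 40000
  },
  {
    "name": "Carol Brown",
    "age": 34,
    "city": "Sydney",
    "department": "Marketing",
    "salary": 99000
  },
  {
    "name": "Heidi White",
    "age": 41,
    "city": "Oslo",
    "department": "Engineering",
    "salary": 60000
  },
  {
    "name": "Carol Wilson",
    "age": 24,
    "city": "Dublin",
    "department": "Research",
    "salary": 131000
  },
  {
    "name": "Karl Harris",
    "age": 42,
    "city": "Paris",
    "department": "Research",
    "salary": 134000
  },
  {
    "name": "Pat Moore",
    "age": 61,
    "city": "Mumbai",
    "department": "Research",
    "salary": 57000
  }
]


Data: 6 records
Condition: salary > 120000

Checking each record:
  Carol Davis: 40000
  Carol Brown: 99000
  Heidi White: 60000
  Carol Wilson: 131000 MATCH
  Karl Harris: 134000 MATCH
  Pat Moore: 57000

Count: 2

2


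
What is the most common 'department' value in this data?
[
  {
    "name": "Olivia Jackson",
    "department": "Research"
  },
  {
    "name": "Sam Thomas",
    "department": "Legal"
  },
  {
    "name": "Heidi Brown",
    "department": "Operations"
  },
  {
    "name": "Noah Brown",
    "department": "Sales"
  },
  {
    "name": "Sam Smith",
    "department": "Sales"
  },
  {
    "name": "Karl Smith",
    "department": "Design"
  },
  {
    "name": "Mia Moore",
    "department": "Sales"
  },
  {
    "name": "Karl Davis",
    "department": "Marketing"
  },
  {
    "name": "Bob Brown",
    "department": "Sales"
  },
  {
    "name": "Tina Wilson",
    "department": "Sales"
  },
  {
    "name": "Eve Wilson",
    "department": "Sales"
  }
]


Counting 'department' values across 11 records:

  Sales: 6 ######
  Research: 1 #
  Legal: 1 #
  Operations: 1 #
  Design: 1 #
  Marketing: 1 #

Most common: Sales (6 times)

Sales (6 times)


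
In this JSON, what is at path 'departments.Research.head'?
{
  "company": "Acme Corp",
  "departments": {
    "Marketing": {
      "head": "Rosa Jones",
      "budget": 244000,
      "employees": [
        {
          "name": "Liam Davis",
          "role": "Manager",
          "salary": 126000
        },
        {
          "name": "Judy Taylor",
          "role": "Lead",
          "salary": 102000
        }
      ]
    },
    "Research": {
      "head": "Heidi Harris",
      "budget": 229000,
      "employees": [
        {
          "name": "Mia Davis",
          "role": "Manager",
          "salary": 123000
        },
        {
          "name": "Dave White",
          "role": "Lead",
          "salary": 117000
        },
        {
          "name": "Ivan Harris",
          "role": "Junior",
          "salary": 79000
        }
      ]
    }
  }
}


Path: departments.Research.head

Navigate:
  -> departments
  -> Research
  -> head = 'Heidi Harris'

Heidi Harris


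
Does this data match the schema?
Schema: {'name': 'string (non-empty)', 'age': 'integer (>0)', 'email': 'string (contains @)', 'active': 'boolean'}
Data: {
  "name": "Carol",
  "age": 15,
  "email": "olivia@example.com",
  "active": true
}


Validating each field against schema:
  name: OK (non-empty string)
  age: OK (positive integer)
  email: OK (string with @)
  active: OK (boolean)

Result: VALID

VALID


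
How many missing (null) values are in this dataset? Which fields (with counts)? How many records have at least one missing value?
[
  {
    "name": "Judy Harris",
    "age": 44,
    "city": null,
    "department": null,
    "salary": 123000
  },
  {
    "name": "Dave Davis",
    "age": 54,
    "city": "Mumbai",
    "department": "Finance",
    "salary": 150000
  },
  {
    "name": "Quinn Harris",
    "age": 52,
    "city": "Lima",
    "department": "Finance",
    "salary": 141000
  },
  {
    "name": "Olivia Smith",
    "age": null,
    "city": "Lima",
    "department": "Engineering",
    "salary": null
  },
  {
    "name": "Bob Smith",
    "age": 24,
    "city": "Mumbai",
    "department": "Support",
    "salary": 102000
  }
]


Checking for missing (null) values in 5 records:

  Judy Harris: city, department
  Dave Davis: complete
  Quinn Harris: complete
  Olivia Smith: age, salary
  Bob Smith: complete

Per field:
  name: 0 missing
  age: 1 missing
  city: 1 missing
  department: 1 missing
  salary: 1 missing

Total missing values: 4
Records with any missing: 2

4 missing values (age: 1, city: 1, department: 1, salary: 1); 2 incomplete records


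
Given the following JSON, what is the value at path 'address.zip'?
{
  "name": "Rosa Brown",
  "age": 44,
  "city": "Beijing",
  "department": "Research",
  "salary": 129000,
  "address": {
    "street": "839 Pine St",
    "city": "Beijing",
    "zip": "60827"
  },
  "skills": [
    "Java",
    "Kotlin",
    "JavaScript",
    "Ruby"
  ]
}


Query: address.zip
Path: address -> zip
Value: 60827

60827


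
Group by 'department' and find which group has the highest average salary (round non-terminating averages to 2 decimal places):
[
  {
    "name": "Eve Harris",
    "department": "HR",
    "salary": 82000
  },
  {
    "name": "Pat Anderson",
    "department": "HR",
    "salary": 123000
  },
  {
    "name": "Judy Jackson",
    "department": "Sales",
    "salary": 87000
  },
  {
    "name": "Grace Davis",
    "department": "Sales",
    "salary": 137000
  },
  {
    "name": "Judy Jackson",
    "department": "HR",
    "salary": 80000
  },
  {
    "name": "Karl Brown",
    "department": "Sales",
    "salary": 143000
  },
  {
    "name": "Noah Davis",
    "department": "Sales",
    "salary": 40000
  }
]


Group by: department

Groups:
  HR: 3 people, avg salary = 285000/3 = $95000
  Sales: 4 people, avg salary = 407000/4 = $101750

Highest average salary: Sales ($101750)

Sales ($101750)


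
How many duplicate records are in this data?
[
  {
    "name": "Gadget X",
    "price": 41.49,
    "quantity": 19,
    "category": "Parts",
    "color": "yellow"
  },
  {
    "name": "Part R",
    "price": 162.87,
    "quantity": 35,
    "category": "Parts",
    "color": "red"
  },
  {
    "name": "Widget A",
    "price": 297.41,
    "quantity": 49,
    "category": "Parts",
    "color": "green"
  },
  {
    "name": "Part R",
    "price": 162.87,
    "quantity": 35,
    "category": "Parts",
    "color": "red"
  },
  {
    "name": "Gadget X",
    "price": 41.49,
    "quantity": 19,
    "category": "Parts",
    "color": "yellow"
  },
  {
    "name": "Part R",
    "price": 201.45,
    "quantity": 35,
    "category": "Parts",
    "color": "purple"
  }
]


Checking 6 records for duplicates:

  Row 1: Gadget X ($41.49, qty 19)
  Row 2: Part R ($162.87, qty 35)
  Row 3: Widget A ($297.41, qty 49)
  Row 4: Part R ($162.87, qty 35) <-- DUPLICATE
  Row 5: Gadget X ($41.49, qty 19) <-- DUPLICATE
  Row 6: Part R ($201.45, qty 35)

Duplicates found: 2
Unique records: 4

2 duplicates, 4 unique


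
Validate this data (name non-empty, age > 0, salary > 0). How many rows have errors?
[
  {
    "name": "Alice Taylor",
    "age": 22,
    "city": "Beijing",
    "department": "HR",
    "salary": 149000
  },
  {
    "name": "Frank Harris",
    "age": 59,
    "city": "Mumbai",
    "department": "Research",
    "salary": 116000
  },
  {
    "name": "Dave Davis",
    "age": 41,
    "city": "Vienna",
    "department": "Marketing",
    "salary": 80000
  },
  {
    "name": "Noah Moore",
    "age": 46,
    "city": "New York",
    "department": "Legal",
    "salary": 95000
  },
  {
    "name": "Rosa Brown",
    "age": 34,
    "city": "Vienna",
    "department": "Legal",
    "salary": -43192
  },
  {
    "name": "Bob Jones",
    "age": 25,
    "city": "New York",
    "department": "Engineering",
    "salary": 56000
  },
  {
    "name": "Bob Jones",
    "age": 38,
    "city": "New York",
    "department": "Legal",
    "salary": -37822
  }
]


Validating 7 records:
Rules: name non-empty, age > 0, salary > 0

  Row 1 (Alice Taylor): OK
  Row 2 (Frank Harris): OK
  Row 3 (Dave Davis): OK
  Row 4 (Noah Moore): OK
  Row 5 (Rosa Brown): negative salary: -43192
  Row 6 (Bob Jones): OK
  Row 7 (Bob Jones): negative salary: -37822

Total errors: 2

2 errors


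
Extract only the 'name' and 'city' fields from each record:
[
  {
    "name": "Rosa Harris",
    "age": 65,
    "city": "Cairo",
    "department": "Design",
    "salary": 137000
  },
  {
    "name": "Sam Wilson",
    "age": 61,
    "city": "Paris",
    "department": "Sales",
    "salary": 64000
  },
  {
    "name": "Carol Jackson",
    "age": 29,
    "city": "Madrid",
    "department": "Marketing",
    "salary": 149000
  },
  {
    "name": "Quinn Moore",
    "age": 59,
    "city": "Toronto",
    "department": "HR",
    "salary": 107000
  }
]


Original: 4 records with fields: name, age, city, department, salary
Keep: ['name', 'city']
Drop: ['age', 'department', 'salary']
Result: 4 records, 2 fields each

[
  {
    "name": "Rosa Harris",
    "city": "Cairo"
  },
  {
    "name": "Sam Wilson",
    "city": "Paris"
  },
  {
    "name": "Carol Jackson",
    "city": "Madrid"
  },
  {
    "name": "Quinn Moore",
    "city": "Toronto"
  }
]


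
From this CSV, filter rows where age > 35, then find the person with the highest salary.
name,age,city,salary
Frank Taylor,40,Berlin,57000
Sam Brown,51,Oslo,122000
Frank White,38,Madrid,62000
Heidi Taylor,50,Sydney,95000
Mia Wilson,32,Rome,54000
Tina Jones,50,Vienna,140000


Filter: age > 35
Sort by: salary (descending)

Filtered records (5):
  Tina Jones, age 50, salary $140000
  Sam Brown, age 51, salary $122000
  Heidi Taylor, age 50, salary $95000
  Frank White, age 38, salary $62000
  Frank Taylor, age 40, salary $57000

Highest salary: Tina Jones ($140000)

Tina Jones


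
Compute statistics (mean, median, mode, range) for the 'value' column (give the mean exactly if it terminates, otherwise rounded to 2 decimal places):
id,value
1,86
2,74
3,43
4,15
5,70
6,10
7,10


Data: [86, 74, 43, 15, 70, 10, 10]
Count: 7
Sum: 308
Mean: 308/7 = 44
Sorted: [10, 10, 15, 43, 70, 74, 86]
Median: 43.0
Mode: 10 (2 times)
Range: 86 - 10 = 76
Min: 10, Max: 86

mean=44, median=43.0, mode=10, range=76


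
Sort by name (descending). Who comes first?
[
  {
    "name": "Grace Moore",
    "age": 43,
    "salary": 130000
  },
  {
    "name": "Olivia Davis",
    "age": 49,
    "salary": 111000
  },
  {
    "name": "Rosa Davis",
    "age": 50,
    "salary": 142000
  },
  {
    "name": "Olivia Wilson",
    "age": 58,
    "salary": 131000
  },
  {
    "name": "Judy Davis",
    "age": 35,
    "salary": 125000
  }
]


Sort by: name (descending)

Sorted order:
  1. Rosa Davis (name = Rosa Davis)
  2. Olivia Wilson (name = Olivia Wilson)
  3. Olivia Davis (name = Olivia Davis)
  4. Judy Davis (name = Judy Davis)
  5. Grace Moore (name = Grace Moore)

First: Rosa Davis

Rosa Davis


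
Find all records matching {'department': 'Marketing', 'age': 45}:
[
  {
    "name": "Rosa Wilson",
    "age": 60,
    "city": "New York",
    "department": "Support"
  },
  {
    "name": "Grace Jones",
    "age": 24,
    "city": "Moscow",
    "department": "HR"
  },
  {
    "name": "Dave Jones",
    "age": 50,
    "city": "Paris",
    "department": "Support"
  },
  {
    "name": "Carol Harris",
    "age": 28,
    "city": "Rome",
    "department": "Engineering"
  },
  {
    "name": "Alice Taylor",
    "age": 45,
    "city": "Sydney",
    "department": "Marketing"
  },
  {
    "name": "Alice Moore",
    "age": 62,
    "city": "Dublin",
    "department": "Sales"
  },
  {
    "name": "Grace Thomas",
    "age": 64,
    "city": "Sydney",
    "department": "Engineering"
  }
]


Search criteria: {'department': 'Marketing', 'age': 45}

Checking 7 records:
  Rosa Wilson: {department: Support, age: 60}
  Grace Jones: {department: HR, age: 24}
  Dave Jones: {department: Support, age: 50}
  Carol Harris: {department: Engineering, age: 28}
  Alice Taylor: {department: Marketing, age: 45} <-- MATCH
  Alice Moore: {department: Sales, age: 62}
  Grace Thomas: {department: Engineering, age: 64}

Matches: ["Alice Taylor"]

["Alice Taylor"]


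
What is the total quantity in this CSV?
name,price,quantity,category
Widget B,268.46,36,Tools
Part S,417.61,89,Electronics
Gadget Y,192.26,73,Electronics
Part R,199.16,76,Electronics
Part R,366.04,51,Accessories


Computing total quantity:
Values: [36, 89, 73, 76, 51]
Sum = 325

325


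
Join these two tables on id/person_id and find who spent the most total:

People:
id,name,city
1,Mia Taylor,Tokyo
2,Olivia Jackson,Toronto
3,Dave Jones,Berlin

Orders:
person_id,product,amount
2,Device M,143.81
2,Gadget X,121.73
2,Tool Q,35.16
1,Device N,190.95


Join on: people.id = orders.person_id

Joined rows:
  Olivia Jackson (Toronto) bought Device M for $143.81
  Olivia Jackson (Toronto) bought Gadget X for $121.73
  Olivia Jackson (Toronto) bought Tool Q for $35.16
  Mia Taylor (Tokyo) bought Device N for $190.95

Total per person:
  Olivia Jackson: $300.70
  Mia Taylor: $190.95

Top spender: Olivia Jackson ($300.70)

Olivia Jackson ($300.70)


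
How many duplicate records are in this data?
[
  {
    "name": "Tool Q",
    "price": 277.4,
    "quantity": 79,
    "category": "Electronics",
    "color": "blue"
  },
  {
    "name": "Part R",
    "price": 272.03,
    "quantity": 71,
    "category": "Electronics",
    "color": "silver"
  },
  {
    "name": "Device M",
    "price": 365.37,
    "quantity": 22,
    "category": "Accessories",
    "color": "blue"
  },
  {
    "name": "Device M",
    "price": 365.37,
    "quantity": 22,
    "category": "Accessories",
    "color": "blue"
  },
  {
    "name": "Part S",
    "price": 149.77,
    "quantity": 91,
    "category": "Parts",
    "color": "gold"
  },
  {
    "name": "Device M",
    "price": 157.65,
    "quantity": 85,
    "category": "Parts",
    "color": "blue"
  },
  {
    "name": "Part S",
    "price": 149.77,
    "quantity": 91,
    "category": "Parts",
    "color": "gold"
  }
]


Checking 7 records for duplicates:

  Row 1: Tool Q ($277.4, qty 79)
  Row 2: Part R ($272.03, qty 71)
  Row 3: Device M ($365.37, qty 22)
  Row 4: Device M ($365.37, qty 22) <-- DUPLICATE
  Row 5: Part S ($149.77, qty 91)
  Row 6: Device M ($157.65, qty 85)
  Row 7: Part S ($149.77, qty 91) <-- DUPLICATE

Duplicates found: 2
Unique records: 5

2 duplicates, 5 unique


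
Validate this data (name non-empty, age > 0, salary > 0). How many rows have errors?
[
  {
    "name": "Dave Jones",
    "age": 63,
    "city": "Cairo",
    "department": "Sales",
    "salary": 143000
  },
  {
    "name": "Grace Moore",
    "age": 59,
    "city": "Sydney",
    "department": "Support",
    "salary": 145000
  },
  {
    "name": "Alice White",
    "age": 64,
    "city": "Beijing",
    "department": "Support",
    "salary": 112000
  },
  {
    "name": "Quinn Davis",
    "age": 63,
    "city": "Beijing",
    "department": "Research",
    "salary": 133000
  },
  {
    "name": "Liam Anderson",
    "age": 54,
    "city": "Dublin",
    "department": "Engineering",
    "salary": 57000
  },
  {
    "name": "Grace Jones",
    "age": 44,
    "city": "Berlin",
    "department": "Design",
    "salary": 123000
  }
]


Validating 6 records:
Rules: name non-empty, age > 0, salary > 0

  Row 1 (Dave Jones): OK
  Row 2 (Grace Moore): OK
  Row 3 (Alice White): OK
  Row 4 (Quinn Davis): OK
  Row 5 (Liam Anderson): OK
  Row 6 (Grace Jones): OK

Total errors: 0

0 errors


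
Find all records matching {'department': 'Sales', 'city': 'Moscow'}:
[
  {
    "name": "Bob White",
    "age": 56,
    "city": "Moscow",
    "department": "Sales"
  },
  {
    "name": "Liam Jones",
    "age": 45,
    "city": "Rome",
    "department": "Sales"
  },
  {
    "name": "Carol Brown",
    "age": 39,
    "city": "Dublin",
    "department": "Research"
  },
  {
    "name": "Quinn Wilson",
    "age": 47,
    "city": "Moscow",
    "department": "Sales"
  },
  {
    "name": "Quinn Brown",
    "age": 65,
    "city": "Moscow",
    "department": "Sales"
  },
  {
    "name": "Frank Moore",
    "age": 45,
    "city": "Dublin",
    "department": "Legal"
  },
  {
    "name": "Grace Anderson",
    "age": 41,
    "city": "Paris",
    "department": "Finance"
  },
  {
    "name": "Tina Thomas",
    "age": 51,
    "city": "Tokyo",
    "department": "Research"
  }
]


Search criteria: {'department': 'Sales', 'city': 'Moscow'}

Checking 8 records:
  Bob White: {department: Sales, city: Moscow} <-- MATCH
  Liam Jones: {department: Sales, city: Rome}
  Carol Brown: {department: Research, city: Dublin}
  Quinn Wilson: {department: Sales, city: Moscow} <-- MATCH
  Quinn Brown: {department: Sales, city: Moscow} <-- MATCH
  Frank Moore: {department: Legal, city: Dublin}
  Grace Anderson: {department: Finance, city: Paris}
  Tina Thomas: {department: Research, city: Tokyo}

Matches: ["Bob White", "Quinn Wilson", "Quinn Brown"]

["Bob White", "Quinn Wilson", "Quinn Brown"]


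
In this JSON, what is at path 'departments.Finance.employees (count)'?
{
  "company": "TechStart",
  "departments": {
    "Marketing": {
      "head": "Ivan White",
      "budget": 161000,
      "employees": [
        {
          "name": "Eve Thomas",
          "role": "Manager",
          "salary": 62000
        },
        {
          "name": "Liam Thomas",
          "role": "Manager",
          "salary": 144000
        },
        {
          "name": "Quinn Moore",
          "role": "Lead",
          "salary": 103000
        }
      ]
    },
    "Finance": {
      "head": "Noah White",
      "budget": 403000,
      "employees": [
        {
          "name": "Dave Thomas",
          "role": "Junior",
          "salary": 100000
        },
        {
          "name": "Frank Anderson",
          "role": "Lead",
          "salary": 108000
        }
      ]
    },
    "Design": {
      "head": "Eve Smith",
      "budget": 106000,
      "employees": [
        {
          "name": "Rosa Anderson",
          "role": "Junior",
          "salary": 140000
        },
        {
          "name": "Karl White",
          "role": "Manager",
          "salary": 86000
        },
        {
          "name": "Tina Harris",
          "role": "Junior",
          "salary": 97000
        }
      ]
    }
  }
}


Path: departments.Finance.employees (count)

Navigate:
  -> departments
  -> Finance
  -> employees (array, length 2)

2


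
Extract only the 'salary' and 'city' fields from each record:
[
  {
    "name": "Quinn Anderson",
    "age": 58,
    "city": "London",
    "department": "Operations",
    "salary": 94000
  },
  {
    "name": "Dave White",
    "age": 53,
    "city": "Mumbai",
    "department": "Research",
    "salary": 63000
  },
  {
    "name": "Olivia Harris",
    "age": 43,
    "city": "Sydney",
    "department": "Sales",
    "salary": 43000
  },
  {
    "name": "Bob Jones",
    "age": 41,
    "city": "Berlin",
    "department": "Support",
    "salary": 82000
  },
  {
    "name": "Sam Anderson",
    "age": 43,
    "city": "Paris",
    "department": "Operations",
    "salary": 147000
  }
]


Original: 5 records with fields: name, age, city, department, salary
Keep: ['salary', 'city']
Drop: ['name', 'age', 'department']
Result: 5 records, 2 fields each

[
  {
    "salary": 94000,
    "city": "London"
  },
  {
    "salary": 63000,
    "city": "Mumbai"
  },
  {
    "salary": 43000,
    "city": "Sydney"
  },
  {
    "salary": 82000,
    "city": "Berlin"
  },
  {
    "salary": 147000,
    "city": "Paris"
  }
]


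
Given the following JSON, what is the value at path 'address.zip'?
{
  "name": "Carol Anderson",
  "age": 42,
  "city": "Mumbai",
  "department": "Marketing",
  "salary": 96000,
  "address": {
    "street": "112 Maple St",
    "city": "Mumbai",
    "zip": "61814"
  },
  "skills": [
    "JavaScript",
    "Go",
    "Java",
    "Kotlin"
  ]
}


Query: address.zip
Path: address -> zip
Value: 61814

61814


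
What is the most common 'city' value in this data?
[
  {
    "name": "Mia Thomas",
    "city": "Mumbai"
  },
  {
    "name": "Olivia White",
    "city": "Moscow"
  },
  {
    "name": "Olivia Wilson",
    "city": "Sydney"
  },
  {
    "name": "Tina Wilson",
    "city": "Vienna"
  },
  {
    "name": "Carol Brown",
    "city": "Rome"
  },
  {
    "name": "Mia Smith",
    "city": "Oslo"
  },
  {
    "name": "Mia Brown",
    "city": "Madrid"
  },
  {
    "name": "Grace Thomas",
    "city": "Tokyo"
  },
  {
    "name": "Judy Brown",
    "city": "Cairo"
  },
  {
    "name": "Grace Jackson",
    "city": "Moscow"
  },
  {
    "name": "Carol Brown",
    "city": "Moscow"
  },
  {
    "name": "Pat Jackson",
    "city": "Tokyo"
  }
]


Counting 'city' values across 12 records:

  Moscow: 3 ###
  Tokyo: 2 ##
  Mumbai: 1 #
  Sydney: 1 #
  Vienna: 1 #
  Rome: 1 #
  Oslo: 1 #
  Madrid: 1 #
  Cairo: 1 #

Most common: Moscow (3 times)

Moscow (3 times)


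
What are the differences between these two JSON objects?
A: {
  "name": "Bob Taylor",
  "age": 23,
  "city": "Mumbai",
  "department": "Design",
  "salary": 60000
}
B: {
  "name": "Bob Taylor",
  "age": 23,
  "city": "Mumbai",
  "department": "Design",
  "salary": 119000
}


Comparing each field (in key order):
  name: same
  age: same
  city: same
  department: same
  salary: DIFFERENT
Differences:
  salary: 60000 -> 119000

1 field(s) changed

1 change: salary


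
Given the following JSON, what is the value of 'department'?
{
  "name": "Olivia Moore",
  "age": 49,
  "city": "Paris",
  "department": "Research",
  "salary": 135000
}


Looking up field 'department'
Value: Research

Research
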